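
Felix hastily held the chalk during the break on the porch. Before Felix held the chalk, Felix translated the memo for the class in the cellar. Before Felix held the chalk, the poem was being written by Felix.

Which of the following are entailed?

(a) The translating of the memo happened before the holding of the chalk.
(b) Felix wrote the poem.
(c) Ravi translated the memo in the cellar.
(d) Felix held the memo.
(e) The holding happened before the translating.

(a) Entailed — the narrative places the translating before the holding.
(b) Not entailed — 'was writing' is progressive on an accomplishment; it does not entail the completed 'wrote'.
(c) Not entailed — the passage has Felix translating the memo, not Ravi.
(d) Not entailed — Felix held the chalk, not the memo; the memo belongs to the translating event.
(e) Not entailed — the narrative places the translating before the holding, not after.

(a)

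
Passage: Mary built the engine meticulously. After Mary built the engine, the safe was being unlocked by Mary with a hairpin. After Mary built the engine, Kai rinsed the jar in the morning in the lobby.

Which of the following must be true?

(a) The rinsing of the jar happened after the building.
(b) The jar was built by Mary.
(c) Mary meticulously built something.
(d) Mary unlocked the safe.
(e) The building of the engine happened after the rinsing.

(a) Entailed — the narrative places the building before the rinsing.
(b) Not entailed — Mary built the engine, not the jar; the jar belongs to the rinsing event.
(c) Entailed — every conjunct here is already in the original building event.
(d) Not entailed — 'was unlocking' is progressive on an accomplishment; it does not entail the completed 'unlocked'.
(e) Not entailed — the narrative places the building before the rinsing, not after.

(a), (c)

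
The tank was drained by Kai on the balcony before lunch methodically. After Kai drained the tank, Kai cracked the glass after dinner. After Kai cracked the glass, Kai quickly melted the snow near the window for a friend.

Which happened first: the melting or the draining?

the draining

The connectives place the draining before the melting.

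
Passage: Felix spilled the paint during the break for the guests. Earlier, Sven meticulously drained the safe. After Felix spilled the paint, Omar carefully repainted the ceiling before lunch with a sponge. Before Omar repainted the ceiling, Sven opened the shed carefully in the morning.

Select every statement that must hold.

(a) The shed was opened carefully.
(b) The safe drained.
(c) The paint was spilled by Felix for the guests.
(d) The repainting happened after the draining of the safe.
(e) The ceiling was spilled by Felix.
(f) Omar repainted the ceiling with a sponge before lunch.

(a), (b), (c), (d), (f)

(a) Entailed — every conjunct here is already in the original opening event.
(b) Entailed — 'Sven drained the safe' is causative; it entails the inchoative 'the safe drained'.
(c) Entailed — this follows by dropping conjuncts from the spilling event's description.
(d) Entailed — the narrative places the draining before the repainting.
(e) Not entailed — Felix spilled the paint, not the ceiling; the ceiling belongs to the repainting event.
(f) Entailed — the original entails any weakening of itself; this just drops 'carefully'.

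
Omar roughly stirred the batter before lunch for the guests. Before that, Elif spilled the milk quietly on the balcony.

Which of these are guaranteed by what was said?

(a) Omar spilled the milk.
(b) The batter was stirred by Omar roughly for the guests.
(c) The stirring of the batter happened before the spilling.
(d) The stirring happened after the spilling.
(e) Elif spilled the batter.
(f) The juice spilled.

(b), (d)

(a) Not entailed — the passage has Elif spilling the milk, not Omar.
(b) Entailed — this follows by dropping conjuncts from the stirring event's description.
(c) Not entailed — the narrative places the spilling before the stirring, not after.
(d) Entailed — the narrative places the spilling before the stirring.
(e) Not entailed — Elif spilled the milk, not the batter; the batter belongs to the stirring event.
(f) Not entailed — the milk is what spilled, not the juice.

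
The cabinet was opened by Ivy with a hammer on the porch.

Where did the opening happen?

'on the porch' marks the location of the opening event.

on the porch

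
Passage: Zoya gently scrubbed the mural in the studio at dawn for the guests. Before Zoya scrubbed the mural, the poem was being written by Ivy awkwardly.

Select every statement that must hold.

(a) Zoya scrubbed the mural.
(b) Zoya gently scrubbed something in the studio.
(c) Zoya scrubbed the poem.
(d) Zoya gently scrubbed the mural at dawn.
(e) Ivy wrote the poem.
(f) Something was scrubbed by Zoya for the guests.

(a) Entailed — every conjunct here is already in the original scrubbing event.
(b) Entailed — the original entails any weakening of itself; this just drops 'for the guests', 'at dawn' and generalizes the patient.
(c) Not entailed — Zoya scrubbed the mural, not the poem; the poem belongs to the writing event.
(d) Entailed — every conjunct here is already in the original scrubbing event.
(e) Not entailed — 'was writing' is progressive on an accomplishment; it does not entail the completed 'wrote'.
(f) Entailed — dropping 'gently', 'in the studio', 'at dawn' and generalizing the patient leaves a sub-description the original still satisfies.

(a), (b), (d), (f)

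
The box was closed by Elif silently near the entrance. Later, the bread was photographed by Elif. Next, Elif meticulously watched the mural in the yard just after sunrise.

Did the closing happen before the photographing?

The narrative orders the closing before the photographing.

yes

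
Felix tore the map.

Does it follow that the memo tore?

Nothing is said about any memo; only the map is affected.

no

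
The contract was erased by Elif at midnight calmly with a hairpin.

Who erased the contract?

Elif

'Elif' marks the agent of the erasing event.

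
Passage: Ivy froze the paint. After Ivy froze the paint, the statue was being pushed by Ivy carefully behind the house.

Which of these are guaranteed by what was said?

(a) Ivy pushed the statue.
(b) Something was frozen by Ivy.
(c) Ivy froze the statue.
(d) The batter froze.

(a), (b)

(a) Entailed — 'push' is an activity; 'was pushing' entails that some pushing happened, so 'pushed' holds.
(b) Entailed — generalizing the patient leaves a sub-description the original still satisfies.
(c) Not entailed — Ivy froze the paint, not the statue; the statue belongs to the pushing event.
(d) Not entailed — the paint is what froze, not the batter.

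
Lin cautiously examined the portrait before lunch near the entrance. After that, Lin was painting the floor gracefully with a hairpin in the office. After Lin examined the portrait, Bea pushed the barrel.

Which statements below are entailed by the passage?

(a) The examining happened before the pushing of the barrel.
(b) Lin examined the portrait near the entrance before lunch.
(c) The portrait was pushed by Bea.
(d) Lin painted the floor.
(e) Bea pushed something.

(a) Entailed — the narrative places the examining before the pushing.
(b) Entailed — dropping 'cautiously' leaves a sub-description the original still satisfies.
(c) Not entailed — Bea pushed the barrel, not the portrait; the portrait belongs to the examining event.
(d) Not entailed — 'was painting' is progressive on an accomplishment; it does not entail the completed 'painted'.
(e) Entailed — every conjunct here is already in the original pushing event.

(a), (b), (e)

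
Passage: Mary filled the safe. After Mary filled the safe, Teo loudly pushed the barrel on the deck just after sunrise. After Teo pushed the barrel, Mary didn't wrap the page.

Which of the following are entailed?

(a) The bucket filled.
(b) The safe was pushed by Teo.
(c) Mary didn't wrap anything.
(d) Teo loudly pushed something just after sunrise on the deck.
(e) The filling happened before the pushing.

(a) Not entailed — the safe is what filled, not the bucket.
(b) Not entailed — Teo pushed the barrel, not the safe; the safe belongs to the filling event.
(c) Not entailed — the original only denies this specific event; Mary may have wrapped something else.
(d) Entailed — every conjunct here is already in the original pushing event.
(e) Entailed — the narrative places the filling before the pushing.

(d), (e)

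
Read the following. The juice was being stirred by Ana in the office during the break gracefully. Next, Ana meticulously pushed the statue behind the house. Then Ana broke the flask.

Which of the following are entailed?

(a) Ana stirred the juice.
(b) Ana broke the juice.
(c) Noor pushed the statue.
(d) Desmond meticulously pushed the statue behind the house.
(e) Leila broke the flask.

(a)

(a) Entailed — 'stir' is an activity; 'was stirring' entails that some stirring happened, so 'stirred' holds.
(b) Not entailed — Ana broke the flask, not the juice; the juice belongs to the stirring event.
(c) Not entailed — the passage has Ana pushing the statue, not Noor.
(d) Not entailed — the passage has Ana pushing the statue, not Desmond.
(e) Not entailed — the passage has Ana breaking the flask, not Leila.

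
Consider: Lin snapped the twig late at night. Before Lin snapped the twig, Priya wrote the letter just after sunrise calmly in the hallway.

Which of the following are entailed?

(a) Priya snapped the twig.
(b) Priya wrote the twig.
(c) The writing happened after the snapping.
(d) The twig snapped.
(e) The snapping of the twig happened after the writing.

(d), (e)

(a) Not entailed — the passage has Lin snapping the twig, not Priya.
(b) Not entailed — Priya wrote the letter, not the twig; the twig belongs to the snapping event.
(c) Not entailed — the narrative places the writing before the snapping, not after.
(d) Entailed — 'Lin snapped the twig' is causative; it entails the inchoative 'the twig snapped'.
(e) Entailed — the narrative places the writing before the snapping.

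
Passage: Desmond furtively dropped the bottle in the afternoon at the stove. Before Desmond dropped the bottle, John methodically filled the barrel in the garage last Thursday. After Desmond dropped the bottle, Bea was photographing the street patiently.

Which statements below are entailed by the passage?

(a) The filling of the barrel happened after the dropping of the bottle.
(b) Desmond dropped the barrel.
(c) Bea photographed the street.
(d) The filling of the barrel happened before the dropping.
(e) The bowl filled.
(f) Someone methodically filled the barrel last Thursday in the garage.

(d), (f)

(a) Not entailed — the narrative places the filling before the dropping, not after.
(b) Not entailed — Desmond dropped the bottle, not the barrel; the barrel belongs to the filling event.
(c) Not entailed — 'was photographing' is progressive on an accomplishment; it does not entail the completed 'photographed'.
(d) Entailed — the narrative places the filling before the dropping.
(e) Not entailed — the barrel is what filled, not the bowl.
(f) Entailed — generalizing the agent leaves a sub-description the original still satisfies.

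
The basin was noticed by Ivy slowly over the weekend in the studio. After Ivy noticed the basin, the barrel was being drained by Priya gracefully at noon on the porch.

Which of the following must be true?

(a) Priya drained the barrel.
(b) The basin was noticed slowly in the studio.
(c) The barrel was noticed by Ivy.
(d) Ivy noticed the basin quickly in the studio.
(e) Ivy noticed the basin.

(b), (e)

(a) Not entailed — 'was draining' is progressive on an accomplishment; it does not entail the completed 'drained'.
(b) Entailed — dropping 'over the weekend' and generalizing the agent leaves a sub-description the original still satisfies.
(c) Not entailed — Ivy noticed the basin, not the barrel; the barrel belongs to the draining event.
(d) Not entailed — 'quickly' adds a manner not in (and inconsistent with) the original.
(e) Entailed — dropping 'in the studio', 'over the weekend', 'slowly' leaves a sub-description the original still satisfies.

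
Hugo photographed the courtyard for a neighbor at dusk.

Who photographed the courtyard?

Hugo

'Hugo' marks the agent of the photographing event.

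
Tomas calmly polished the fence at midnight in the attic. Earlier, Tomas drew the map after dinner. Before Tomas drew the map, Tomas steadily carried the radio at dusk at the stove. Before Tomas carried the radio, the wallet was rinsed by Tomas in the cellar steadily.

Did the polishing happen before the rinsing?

no

The narrative orders the rinsing before the polishing.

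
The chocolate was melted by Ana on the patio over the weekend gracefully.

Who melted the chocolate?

'Ana' marks the agent of the melting event.

Ana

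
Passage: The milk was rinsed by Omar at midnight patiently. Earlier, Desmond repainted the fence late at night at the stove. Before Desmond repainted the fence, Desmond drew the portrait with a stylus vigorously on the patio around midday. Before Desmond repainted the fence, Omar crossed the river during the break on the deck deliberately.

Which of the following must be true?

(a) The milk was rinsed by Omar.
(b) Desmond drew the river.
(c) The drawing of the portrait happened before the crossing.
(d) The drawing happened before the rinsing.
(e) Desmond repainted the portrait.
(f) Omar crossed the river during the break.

(a), (d), (f)

(a) Entailed — the original entails any weakening of itself; this just drops 'at midnight', 'patiently'.
(b) Not entailed — Desmond drew the portrait, not the river; the river belongs to the crossing event.
(c) Not entailed — the narrative doesn't order the drawing relative to the crossing.
(d) Entailed — the narrative places the drawing before the rinsing.
(e) Not entailed — Desmond repainted the fence, not the portrait; the portrait belongs to the drawing event.
(f) Entailed — dropping 'deliberately', 'on the deck' leaves a sub-description the original still satisfies.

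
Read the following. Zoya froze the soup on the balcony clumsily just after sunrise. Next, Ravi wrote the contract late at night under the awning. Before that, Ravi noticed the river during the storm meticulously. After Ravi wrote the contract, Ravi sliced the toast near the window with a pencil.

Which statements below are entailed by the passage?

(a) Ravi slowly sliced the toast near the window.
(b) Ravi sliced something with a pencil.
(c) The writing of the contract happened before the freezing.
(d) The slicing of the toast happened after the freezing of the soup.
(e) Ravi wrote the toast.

(a) Not entailed — 'slowly' adds information not in the original event.
(b) Entailed — dropping 'near the window' and generalizing the patient leaves a sub-description the original still satisfies.
(c) Not entailed — the narrative places the freezing before the writing, not after.
(d) Entailed — the narrative places the freezing before the slicing.
(e) Not entailed — Ravi wrote the contract, not the toast; the toast belongs to the slicing event.

(b), (d)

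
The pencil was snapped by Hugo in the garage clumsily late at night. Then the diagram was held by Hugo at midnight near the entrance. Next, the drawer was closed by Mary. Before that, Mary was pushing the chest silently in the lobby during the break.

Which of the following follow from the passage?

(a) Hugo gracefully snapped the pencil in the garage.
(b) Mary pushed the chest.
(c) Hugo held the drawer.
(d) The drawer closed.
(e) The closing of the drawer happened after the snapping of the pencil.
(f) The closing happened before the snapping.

(b), (d), (e)

(a) Not entailed — 'gracefully' adds a manner not in (and inconsistent with) the original.
(b) Entailed — 'push' is an activity; 'was pushing' entails that some pushing happened, so 'pushed' holds.
(c) Not entailed — Hugo held the diagram, not the drawer; the drawer belongs to the closing event.
(d) Entailed — 'Mary closed the drawer' is causative; it entails the inchoative 'the drawer closed'.
(e) Entailed — the narrative places the snapping before the closing.
(f) Not entailed — the narrative places the snapping before the closing, not after.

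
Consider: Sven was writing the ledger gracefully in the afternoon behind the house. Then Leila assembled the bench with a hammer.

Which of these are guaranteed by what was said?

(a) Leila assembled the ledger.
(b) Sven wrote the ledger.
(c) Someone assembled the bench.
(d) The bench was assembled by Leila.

(c), (d)

(a) Not entailed — Leila assembled the bench, not the ledger; the ledger belongs to the writing event.
(b) Not entailed — 'was writing' is progressive on an accomplishment; it does not entail the completed 'wrote'.
(c) Entailed — every conjunct here is already in the original assembling event.
(d) Entailed — the original entails any weakening of itself; this just drops 'with a hammer'.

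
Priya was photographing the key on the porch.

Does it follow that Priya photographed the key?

no

'was photographing' is progressive; for an accomplishment like 'photograph the key', it doesn't entail completion.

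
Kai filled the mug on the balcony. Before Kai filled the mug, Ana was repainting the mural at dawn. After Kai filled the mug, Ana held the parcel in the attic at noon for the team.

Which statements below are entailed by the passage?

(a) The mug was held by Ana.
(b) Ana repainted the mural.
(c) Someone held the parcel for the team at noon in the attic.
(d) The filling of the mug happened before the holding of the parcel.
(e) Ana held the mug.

(a) Not entailed — Ana held the parcel, not the mug; the mug belongs to the filling event.
(b) Not entailed — 'was repainting' is progressive on an accomplishment; it does not entail the completed 'repainted'.
(c) Entailed — every conjunct here is already in the original holding event.
(d) Entailed — the narrative places the filling before the holding.
(e) Not entailed — Ana held the parcel, not the mug; the mug belongs to the filling event.

(c), (d)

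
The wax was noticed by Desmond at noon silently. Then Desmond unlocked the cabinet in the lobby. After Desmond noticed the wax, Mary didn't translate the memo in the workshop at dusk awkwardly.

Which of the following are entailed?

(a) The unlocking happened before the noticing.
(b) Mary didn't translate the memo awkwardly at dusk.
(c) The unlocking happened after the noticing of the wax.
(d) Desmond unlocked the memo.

(a) Not entailed — the narrative places the noticing before the unlocking, not after.
(b) Not entailed — dropping 'in the workshop' under negation is not valid — the original leaves open that Mary translated the memo some other way.
(c) Entailed — the narrative places the noticing before the unlocking.
(d) Not entailed — Desmond unlocked the cabinet, not the memo; the memo belongs to the translating event.

(c)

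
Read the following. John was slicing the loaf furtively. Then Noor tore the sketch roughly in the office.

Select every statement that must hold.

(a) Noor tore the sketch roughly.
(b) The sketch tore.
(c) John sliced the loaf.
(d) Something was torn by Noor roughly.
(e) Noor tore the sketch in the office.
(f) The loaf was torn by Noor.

(a), (b), (d), (e)

(a) Entailed — every conjunct here is already in the original tearing event.
(b) Entailed — 'Noor tore the sketch' is causative; it entails the inchoative 'the sketch tore'.
(c) Not entailed — 'was slicing' is progressive on an accomplishment; it does not entail the completed 'sliced'.
(d) Entailed — every conjunct here is already in the original tearing event.
(e) Entailed — the original entails any weakening of itself; this just drops 'roughly'.
(f) Not entailed — Noor tore the sketch, not the loaf; the loaf belongs to the slicing event.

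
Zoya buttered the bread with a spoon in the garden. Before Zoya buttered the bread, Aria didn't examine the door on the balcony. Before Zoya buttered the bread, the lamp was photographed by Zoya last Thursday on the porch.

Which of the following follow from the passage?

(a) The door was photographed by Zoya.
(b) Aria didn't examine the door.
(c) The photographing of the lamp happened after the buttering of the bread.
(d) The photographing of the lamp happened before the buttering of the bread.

(a) Not entailed — Zoya photographed the lamp, not the door; the door belongs to the examining event.
(b) Not entailed — dropping 'on the balcony' under negation is not valid — the original leaves open that Aria examined the door some other way.
(c) Not entailed — the narrative places the photographing before the buttering, not after.
(d) Entailed — the narrative places the photographing before the buttering.

(d)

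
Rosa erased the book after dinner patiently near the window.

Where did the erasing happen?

near the window

'near the window' marks the location of the erasing event.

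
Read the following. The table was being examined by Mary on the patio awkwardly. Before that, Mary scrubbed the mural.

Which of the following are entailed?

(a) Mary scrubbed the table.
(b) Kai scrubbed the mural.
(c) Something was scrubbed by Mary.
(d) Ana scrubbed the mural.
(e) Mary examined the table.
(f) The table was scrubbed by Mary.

(c), (e)

(a) Not entailed — Mary scrubbed the mural, not the table; the table belongs to the examining event.
(b) Not entailed — the passage has Mary scrubbing the mural, not Kai.
(c) Entailed — the original entails any weakening of itself; this just generalizes the patient.
(d) Not entailed — the passage has Mary scrubbing the mural, not Ana.
(e) Entailed — 'examine' is an activity; 'was examining' entails that some examining happened, so 'examined' holds.
(f) Not entailed — Mary scrubbed the mural, not the table; the table belongs to the examining event.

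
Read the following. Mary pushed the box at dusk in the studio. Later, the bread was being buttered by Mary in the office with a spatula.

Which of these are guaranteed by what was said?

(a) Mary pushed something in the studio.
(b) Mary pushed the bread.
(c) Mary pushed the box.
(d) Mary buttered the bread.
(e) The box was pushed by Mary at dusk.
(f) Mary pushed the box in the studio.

(a), (c), (e), (f)

(a) Entailed — dropping 'at dusk' and generalizing the patient leaves a sub-description the original still satisfies.
(b) Not entailed — Mary pushed the box, not the bread; the bread belongs to the buttering event.
(c) Entailed — this follows by dropping conjuncts from the pushing event's description.
(d) Not entailed — 'was buttering' is progressive on an accomplishment; it does not entail the completed 'buttered'.
(e) Entailed — this follows by dropping conjuncts from the pushing event's description.
(f) Entailed — the original entails any weakening of itself; this just drops 'at dusk'.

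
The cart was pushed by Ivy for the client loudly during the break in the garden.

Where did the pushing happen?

in the garden

'in the garden' marks the location of the pushing event.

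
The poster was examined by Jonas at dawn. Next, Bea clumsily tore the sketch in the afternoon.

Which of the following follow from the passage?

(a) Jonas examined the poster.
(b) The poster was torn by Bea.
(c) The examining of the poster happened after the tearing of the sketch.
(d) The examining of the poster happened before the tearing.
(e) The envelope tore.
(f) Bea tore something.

(a) Entailed — every conjunct here is already in the original examining event.
(b) Not entailed — Bea tore the sketch, not the poster; the poster belongs to the examining event.
(c) Not entailed — the narrative places the examining before the tearing, not after.
(d) Entailed — the narrative places the examining before the tearing.
(e) Not entailed — the sketch is what tore, not the envelope.
(f) Entailed — this follows by dropping conjuncts from the tearing event's description.

(a), (d), (f)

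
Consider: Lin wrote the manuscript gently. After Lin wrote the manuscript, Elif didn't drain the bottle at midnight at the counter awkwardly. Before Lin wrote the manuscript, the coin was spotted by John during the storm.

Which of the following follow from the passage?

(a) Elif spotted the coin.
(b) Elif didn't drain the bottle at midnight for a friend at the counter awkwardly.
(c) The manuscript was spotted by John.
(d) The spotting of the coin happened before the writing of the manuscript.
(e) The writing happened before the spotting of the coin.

(a) Not entailed — the passage has John spotting the coin, not Elif.
(b) Entailed — under negation, adding a further restriction is entailed: if no such draining event occurred, none occurred for a friend either.
(c) Not entailed — John spotted the coin, not the manuscript; the manuscript belongs to the writing event.
(d) Entailed — the narrative places the spotting before the writing.
(e) Not entailed — the narrative places the spotting before the writing, not after.

(b), (d)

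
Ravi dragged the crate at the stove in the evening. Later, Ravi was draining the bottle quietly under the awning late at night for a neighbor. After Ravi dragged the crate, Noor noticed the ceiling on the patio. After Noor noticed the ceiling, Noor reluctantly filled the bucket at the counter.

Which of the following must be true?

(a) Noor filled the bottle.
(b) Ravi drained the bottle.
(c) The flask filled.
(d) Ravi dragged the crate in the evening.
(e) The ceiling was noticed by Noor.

(a) Not entailed — Noor filled the bucket, not the bottle; the bottle belongs to the draining event.
(b) Not entailed — 'was draining' is progressive on an accomplishment; it does not entail the completed 'drained'.
(c) Not entailed — the bucket is what filled, not the flask.
(d) Entailed — the original entails any weakening of itself; this just drops 'at the stove'.
(e) Entailed — every conjunct here is already in the original noticing event.

(d), (e)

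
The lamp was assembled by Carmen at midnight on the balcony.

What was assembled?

'the lamp' marks the patient of the assembling event.

the lamp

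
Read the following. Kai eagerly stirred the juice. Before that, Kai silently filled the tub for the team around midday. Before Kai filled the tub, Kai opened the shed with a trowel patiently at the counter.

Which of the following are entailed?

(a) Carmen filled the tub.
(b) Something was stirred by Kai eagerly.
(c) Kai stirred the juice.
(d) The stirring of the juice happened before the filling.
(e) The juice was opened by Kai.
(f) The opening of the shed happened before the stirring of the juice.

(b), (c), (f)

(a) Not entailed — the passage has Kai filling the tub, not Carmen.
(b) Entailed — every conjunct here is already in the original stirring event.
(c) Entailed — every conjunct here is already in the original stirring event.
(d) Not entailed — the narrative places the filling before the stirring, not after.
(e) Not entailed — Kai opened the shed, not the juice; the juice belongs to the stirring event.
(f) Entailed — the narrative places the opening before the stirring.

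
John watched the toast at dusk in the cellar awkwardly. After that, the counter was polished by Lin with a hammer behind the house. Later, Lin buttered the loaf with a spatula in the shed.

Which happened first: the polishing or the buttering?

The connectives place the polishing before the buttering.

the polishing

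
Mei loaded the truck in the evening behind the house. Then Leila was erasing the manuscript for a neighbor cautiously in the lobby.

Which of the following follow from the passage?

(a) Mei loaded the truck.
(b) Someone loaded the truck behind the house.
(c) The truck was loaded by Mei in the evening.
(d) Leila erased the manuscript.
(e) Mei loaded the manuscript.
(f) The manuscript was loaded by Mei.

(a) Entailed — this follows by dropping conjuncts from the loading event's description.
(b) Entailed — this follows by dropping conjuncts from the loading event's description.
(c) Entailed — every conjunct here is already in the original loading event.
(d) Not entailed — 'was erasing' is progressive on an accomplishment; it does not entail the completed 'erased'.
(e) Not entailed — Mei loaded the truck, not the manuscript; the manuscript belongs to the erasing event.
(f) Not entailed — Mei loaded the truck, not the manuscript; the manuscript belongs to the erasing event.

(a), (b), (c)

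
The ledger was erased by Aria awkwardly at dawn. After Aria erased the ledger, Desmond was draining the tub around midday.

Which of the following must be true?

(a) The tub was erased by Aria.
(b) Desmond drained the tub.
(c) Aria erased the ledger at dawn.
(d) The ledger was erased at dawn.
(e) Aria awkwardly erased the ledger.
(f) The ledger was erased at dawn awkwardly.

(a) Not entailed — Aria erased the ledger, not the tub; the tub belongs to the draining event.
(b) Not entailed — 'was draining' is progressive on an accomplishment; it does not entail the completed 'drained'.
(c) Entailed — this follows by dropping conjuncts from the erasing event's description.
(d) Entailed — the original entails any weakening of itself; this just drops 'awkwardly' and generalizes the agent.
(e) Entailed — dropping 'at dawn' leaves a sub-description the original still satisfies.
(f) Entailed — the original entails any weakening of itself; this just generalizes the agent.

(c), (d), (e), (f)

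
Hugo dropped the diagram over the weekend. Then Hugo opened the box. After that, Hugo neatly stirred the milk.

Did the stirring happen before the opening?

The narrative orders the opening before the stirring.

no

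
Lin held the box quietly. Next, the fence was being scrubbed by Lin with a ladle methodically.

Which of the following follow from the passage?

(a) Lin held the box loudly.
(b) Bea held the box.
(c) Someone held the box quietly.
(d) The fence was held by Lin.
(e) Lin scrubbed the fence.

(a) Not entailed — 'loudly' adds a manner not in (and inconsistent with) the original.
(b) Not entailed — the passage has Lin holding the box, not Bea.
(c) Entailed — every conjunct here is already in the original holding event.
(d) Not entailed — Lin held the box, not the fence; the fence belongs to the scrubbing event.
(e) Entailed — 'scrub' is an activity; 'was scrubbing' entails that some scrubbing happened, so 'scrubbed' holds.

(c), (e)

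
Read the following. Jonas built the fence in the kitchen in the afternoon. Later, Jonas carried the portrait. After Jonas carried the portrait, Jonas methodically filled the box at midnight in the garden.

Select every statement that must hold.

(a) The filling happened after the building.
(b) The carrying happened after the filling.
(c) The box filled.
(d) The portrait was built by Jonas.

(a), (c)

(a) Entailed — the narrative places the building before the filling.
(b) Not entailed — the narrative places the carrying before the filling, not after.
(c) Entailed — 'Jonas filled the box' is causative; it entails the inchoative 'the box filled'.
(d) Not entailed — Jonas built the fence, not the portrait; the portrait belongs to the carrying event.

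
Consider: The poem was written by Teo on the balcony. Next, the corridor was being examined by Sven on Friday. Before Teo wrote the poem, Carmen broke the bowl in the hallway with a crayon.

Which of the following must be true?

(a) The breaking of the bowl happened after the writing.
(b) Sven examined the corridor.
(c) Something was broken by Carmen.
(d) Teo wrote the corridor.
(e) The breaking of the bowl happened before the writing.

(a) Not entailed — the narrative places the breaking before the writing, not after.
(b) Entailed — 'examine' is an activity; 'was examining' entails that some examining happened, so 'examined' holds.
(c) Entailed — the original entails any weakening of itself; this just drops 'in the hallway', 'with a crayon' and generalizes the patient.
(d) Not entailed — Teo wrote the poem, not the corridor; the corridor belongs to the examining event.
(e) Entailed — the narrative places the breaking before the writing.

(b), (c), (e)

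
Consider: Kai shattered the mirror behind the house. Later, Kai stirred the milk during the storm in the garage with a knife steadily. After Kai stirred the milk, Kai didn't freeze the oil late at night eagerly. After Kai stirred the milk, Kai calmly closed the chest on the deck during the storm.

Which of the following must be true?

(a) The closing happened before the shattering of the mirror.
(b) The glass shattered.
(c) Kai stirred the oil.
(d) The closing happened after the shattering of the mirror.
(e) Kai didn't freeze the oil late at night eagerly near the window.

(a) Not entailed — the narrative places the shattering before the closing, not after.
(b) Not entailed — the mirror is what shattered, not the glass.
(c) Not entailed — Kai stirred the milk, not the oil; the oil belongs to the freezing event.
(d) Entailed — the narrative places the shattering before the closing.
(e) Entailed — under negation, adding a further restriction is entailed: if no such freezing event occurred, none occurred near the window either.

(d), (e)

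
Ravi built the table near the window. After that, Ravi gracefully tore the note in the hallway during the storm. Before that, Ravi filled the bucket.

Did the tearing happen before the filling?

The narrative orders the filling before the tearing.

no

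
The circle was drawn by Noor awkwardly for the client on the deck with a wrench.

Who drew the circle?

Noor

'Noor' marks the agent of the drawing event.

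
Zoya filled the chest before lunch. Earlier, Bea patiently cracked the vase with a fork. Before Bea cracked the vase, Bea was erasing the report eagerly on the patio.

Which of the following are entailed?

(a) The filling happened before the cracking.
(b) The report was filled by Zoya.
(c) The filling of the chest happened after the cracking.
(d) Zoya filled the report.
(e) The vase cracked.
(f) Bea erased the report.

(c), (e)

(a) Not entailed — the narrative places the cracking before the filling, not after.
(b) Not entailed — Zoya filled the chest, not the report; the report belongs to the erasing event.
(c) Entailed — the narrative places the cracking before the filling.
(d) Not entailed — Zoya filled the chest, not the report; the report belongs to the erasing event.
(e) Entailed — 'Bea cracked the vase' is causative; it entails the inchoative 'the vase cracked'.
(f) Not entailed — 'was erasing' is progressive on an accomplishment; it does not entail the completed 'erased'.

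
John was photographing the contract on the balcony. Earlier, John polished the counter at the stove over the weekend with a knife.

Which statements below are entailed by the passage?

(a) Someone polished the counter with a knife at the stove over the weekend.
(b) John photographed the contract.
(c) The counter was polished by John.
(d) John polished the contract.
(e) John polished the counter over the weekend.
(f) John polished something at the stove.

(a), (c), (e), (f)

(a) Entailed — this follows by dropping conjuncts from the polishing event's description.
(b) Not entailed — 'was photographing' is progressive on an accomplishment; it does not entail the completed 'photographed'.
(c) Entailed — every conjunct here is already in the original polishing event.
(d) Not entailed — John polished the counter, not the contract; the contract belongs to the photographing event.
(e) Entailed — every conjunct here is already in the original polishing event.
(f) Entailed — dropping 'over the weekend', 'with a knife' and generalizing the patient leaves a sub-description the original still satisfies.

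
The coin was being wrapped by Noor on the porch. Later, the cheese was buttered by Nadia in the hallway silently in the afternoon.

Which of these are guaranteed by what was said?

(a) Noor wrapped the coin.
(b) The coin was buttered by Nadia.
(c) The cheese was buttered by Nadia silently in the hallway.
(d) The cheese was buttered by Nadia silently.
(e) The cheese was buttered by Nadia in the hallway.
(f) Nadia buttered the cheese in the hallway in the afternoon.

(a) Not entailed — 'was wrapping' is progressive on an accomplishment; it does not entail the completed 'wrapped'.
(b) Not entailed — Nadia buttered the cheese, not the coin; the coin belongs to the wrapping event.
(c) Entailed — this follows by dropping conjuncts from the buttering event's description.
(d) Entailed — the original entails any weakening of itself; this just drops 'in the afternoon', 'in the hallway'.
(e) Entailed — every conjunct here is already in the original buttering event.
(f) Entailed — every conjunct here is already in the original buttering event.

(c), (d), (e), (f)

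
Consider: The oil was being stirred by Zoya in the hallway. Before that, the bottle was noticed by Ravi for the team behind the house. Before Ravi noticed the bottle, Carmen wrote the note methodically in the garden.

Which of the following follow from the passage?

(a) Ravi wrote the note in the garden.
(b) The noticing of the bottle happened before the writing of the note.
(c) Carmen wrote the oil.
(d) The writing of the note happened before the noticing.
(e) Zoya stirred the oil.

(d), (e)

(a) Not entailed — the passage has Carmen writing the note, not Ravi.
(b) Not entailed — the narrative places the writing before the noticing, not after.
(c) Not entailed — Carmen wrote the note, not the oil; the oil belongs to the stirring event.
(d) Entailed — the narrative places the writing before the noticing.
(e) Entailed — 'stir' is an activity; 'was stirring' entails that some stirring happened, so 'stirred' holds.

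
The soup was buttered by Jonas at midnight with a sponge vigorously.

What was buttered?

the soup

'the soup' marks the patient of the buttering event.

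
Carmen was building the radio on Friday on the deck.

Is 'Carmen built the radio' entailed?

'was building' is progressive; for an accomplishment like 'build the radio', it doesn't entail completion.

no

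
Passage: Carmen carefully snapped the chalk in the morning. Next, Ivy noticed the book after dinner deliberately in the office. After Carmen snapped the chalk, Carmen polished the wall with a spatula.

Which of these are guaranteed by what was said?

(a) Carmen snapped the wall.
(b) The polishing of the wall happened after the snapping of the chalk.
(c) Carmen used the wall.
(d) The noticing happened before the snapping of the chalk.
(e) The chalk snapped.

(b), (e)

(a) Not entailed — Carmen snapped the chalk, not the wall; the wall belongs to the polishing event.
(b) Entailed — the narrative places the snapping before the polishing.
(c) Not entailed — the wall is the patient, not an instrument — Carmen used a spatula.
(d) Not entailed — the narrative places the snapping before the noticing, not after.
(e) Entailed — 'Carmen snapped the chalk' is causative; it entails the inchoative 'the chalk snapped'.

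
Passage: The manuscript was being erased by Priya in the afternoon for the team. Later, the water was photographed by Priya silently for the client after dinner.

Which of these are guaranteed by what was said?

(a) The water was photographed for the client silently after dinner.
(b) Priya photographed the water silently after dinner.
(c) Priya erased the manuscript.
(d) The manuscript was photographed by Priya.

(a), (b)

(a) Entailed — this follows by dropping conjuncts from the photographing event's description.
(b) Entailed — the original entails any weakening of itself; this just drops 'for the client'.
(c) Not entailed — 'was erasing' is progressive on an accomplishment; it does not entail the completed 'erased'.
(d) Not entailed — Priya photographed the water, not the manuscript; the manuscript belongs to the erasing event.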